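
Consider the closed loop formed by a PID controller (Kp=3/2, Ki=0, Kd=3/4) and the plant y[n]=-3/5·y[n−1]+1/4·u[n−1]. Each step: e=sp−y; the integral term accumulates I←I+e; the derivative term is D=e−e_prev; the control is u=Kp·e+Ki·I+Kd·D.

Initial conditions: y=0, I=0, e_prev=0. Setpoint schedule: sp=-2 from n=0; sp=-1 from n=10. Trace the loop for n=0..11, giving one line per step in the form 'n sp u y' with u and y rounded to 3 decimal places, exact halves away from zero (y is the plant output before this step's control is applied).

0 -2 -4.500 0.000
1 -2 -0.469 -1.125
2 -2 -5.099 0.558
3 -2 1.039 -1.609
4 -2 -6.964 1.226
5 -2 3.491 -2.476
6 -2 -10.164 2.359
7 -2 7.670 -3.956
8 -2 -15.623 4.291
9 -2 14.800 -6.480
10 -1 -22.684 7.588
11 -1 27.195 -10.224

(exact arithmetic carried between steps; '≈' marks a value shown rounded to 6 d.p. or computed from one; I and e_prev carry over from the previous line; the table rounds u and y to 3 d.p., halves away from zero)
n=0: y=0, sp=-2, e=sp−y=-2; I=-2, D=e−e_prev=-2; u=3/2·(-2)+0·(-2)+3/4·(-2)=-4.5; next y=-3/5·0+1/4·(-4.5)=-1.125
n=1: y=-1.125, sp=-2, e=sp−y=-0.875; I=-2.875, D=e−e_prev=1.125; u=3/2·(-0.875)+0·(-2.875)+3/4·1.125=-0.46875; next y=-3/5·(-1.125)+1/4·(-0.46875)≈0.557813
n=2: y≈0.557813, sp=-2, e=sp−y≈-2.557813; I≈-5.432813, D=e−e_prev≈-1.682813; u=3/2·(-2.557813)+0·(-5.432813)+3/4·(-1.682813)≈-5.098828; next y=-3/5·0.557813+1/4·(-5.098828)≈-1.609395
n=3: y≈-1.609395, sp=-2, e=sp−y≈-0.390605; I≈-5.823418, D=e−e_prev≈2.167207; u=3/2·(-0.390605)+0·(-5.823418)+3/4·2.167207≈1.039497; next y=-3/5·(-1.609395)+1/4·1.039497≈1.225511
n=4: y≈1.225511, sp=-2, e=sp−y≈-3.225511; I≈-9.048929, D=e−e_prev≈-2.834906; u=3/2·(-3.225511)+0·(-9.048929)+3/4·(-2.834906)≈-6.964446; next y=-3/5·1.225511+1/4·(-6.964446)≈-2.476418
n=5: y≈-2.476418, sp=-2, e=sp−y≈0.476418; I≈-8.572511, D=e−e_prev≈3.701929; u=3/2·0.476418+0·(-8.572511)+3/4·3.701929≈3.491074; next y=-3/5·(-2.476418)+1/4·3.491074≈2.358619
n=6: y≈2.358619, sp=-2, e=sp−y≈-4.358619; I≈-12.931130, D=e−e_prev≈-4.835037; u=3/2·(-4.358619)+0·(-12.931130)+3/4·(-4.835037)≈-10.164207; next y=-3/5·2.358619+1/4·(-10.164207)≈-3.956223
n=7: y≈-3.956223, sp=-2, e=sp−y≈1.956223; I≈-10.974907, D=e−e_prev≈6.314842; u=3/2·1.956223+0·(-10.974907)+3/4·6.314842≈7.670467; next y=-3/5·(-3.956223)+1/4·7.670467≈4.291351
n=8: y≈4.291351, sp=-2, e=sp−y≈-6.291351; I≈-17.266258, D=e−e_prev≈-8.247574; u=3/2·(-6.291351)+0·(-17.266258)+3/4·(-8.247574)≈-15.622706; next y=-3/5·4.291351+1/4·(-15.622706)≈-6.480487
n=9: y≈-6.480487, sp=-2, e=sp−y≈4.480487; I≈-12.785771, D=e−e_prev≈10.771838; u=3/2·4.480487+0·(-12.785771)+3/4·10.771838≈14.799609; next y=-3/5·(-6.480487)+1/4·14.799609≈7.588194
n=10: y≈7.588194, sp=-1, e=sp−y≈-8.588194; I≈-21.373965, D=e−e_prev≈-13.068681; u=3/2·(-8.588194)+0·(-21.373965)+3/4·(-13.068681)≈-22.683802; next y=-3/5·7.588194+1/4·(-22.683802)≈-10.223867
n=11: y≈-10.223867, sp=-1, e=sp−y≈9.223867; I≈-12.150098, D=e−e_prev≈17.812061; u=3/2·9.223867+0·(-12.150098)+3/4·17.812061≈27.194847; next y=-3/5·(-10.223867)+1/4·27.194847≈12.933032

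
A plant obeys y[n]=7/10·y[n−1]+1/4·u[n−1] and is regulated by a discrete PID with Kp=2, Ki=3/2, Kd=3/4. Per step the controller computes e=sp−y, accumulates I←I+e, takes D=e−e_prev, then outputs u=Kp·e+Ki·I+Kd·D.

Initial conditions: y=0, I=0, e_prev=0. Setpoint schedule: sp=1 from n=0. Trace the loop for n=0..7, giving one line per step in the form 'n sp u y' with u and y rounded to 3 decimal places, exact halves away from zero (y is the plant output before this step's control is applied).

(exact arithmetic carried between steps; '≈' marks a value shown rounded to 6 d.p. or computed from one; I and e_prev carry over from the previous line; the table rounds u and y to 3 d.p., halves away from zero)
n=0: y=0, sp=1, e=sp−y=1; I=1, D=e−e_prev=1; u=2·1+3/2·1+3/4·1=4.25; next y=7/10·0+1/4·4.25=1.0625
n=1: y=1.0625, sp=1, e=sp−y=-0.0625; I=0.9375, D=e−e_prev=-1.0625; u=2·(-0.0625)+3/2·0.9375+3/4·(-1.0625)=0.484375; next y=7/10·1.0625+1/4·0.484375≈0.864844
n=2: y≈0.864844, sp=1, e=sp−y≈0.135156; I≈1.072656, D=e−e_prev≈0.197656; u=2·0.135156+3/2·1.072656+3/4·0.197656≈2.027539; next y=7/10·0.864844+1/4·2.027539≈1.112275
n=3: y≈1.112275, sp=1, e=sp−y≈-0.112275; I≈0.960381, D=e−e_prev≈-0.247432; u=2·(-0.112275)+3/2·0.960381+3/4·(-0.247432)≈1.030447; next y=7/10·1.112275+1/4·1.030447≈1.036204
n=4: y≈1.036204, sp=1, e=sp−y≈-0.036204; I≈0.924176, D=e−e_prev≈0.076071; u=2·(-0.036204)+3/2·0.924176+3/4·0.076071≈1.370909; next y=7/10·1.036204+1/4·1.370909≈1.068070
n=5: y≈1.068070, sp=1, e=sp−y≈-0.068070; I≈0.856106, D=e−e_prev≈-0.031866; u=2·(-0.068070)+3/2·0.856106+3/4·(-0.031866)≈1.124119; next y=7/10·1.068070+1/4·1.124119≈1.028679
n=6: y≈1.028679, sp=1, e=sp−y≈-0.028679; I≈0.827427, D=e−e_prev≈0.039391; u=2·(-0.028679)+3/2·0.827427+3/4·0.039391≈1.213326; next y=7/10·1.028679+1/4·1.213326≈1.023407
n=7: y≈1.023407, sp=1, e=sp−y≈-0.023407; I≈0.804020, D=e−e_prev≈0.005272; u=2·(-0.023407)+3/2·0.804020+3/4·0.005272≈1.163171; next y=7/10·1.023407+1/4·1.163171≈1.007177

0 1 4.250 0.000
1 1 0.484 1.063
2 1 2.028 0.865
3 1 1.030 1.112
4 1 1.371 1.036
5 1 1.124 1.068
6 1 1.213 1.029
7 1 1.163 1.023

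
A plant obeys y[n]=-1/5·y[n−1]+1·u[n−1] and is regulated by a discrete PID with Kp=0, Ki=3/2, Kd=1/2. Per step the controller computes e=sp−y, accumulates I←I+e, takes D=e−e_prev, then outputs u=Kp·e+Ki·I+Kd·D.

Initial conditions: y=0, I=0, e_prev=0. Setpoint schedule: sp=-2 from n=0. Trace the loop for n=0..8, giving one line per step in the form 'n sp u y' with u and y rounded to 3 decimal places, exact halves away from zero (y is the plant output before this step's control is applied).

(exact arithmetic carried between steps; '≈' marks a value shown rounded to 6 d.p. or computed from one; I and e_prev carry over from the previous line; the table rounds u and y to 3 d.p., halves away from zero)
n=0: y=0, sp=-2, e=sp−y=-2; I=-2, D=e−e_prev=-2; u=0·(-2)+3/2·(-2)+1/2·(-2)=-4; next y=-1/5·0+1·(-4)=-4
n=1: y=-4, sp=-2, e=sp−y=2; I=0, D=e−e_prev=4; u=0·2+3/2·0+1/2·4=2; next y=-1/5·(-4)+1·2=2.8
n=2: y=2.8, sp=-2, e=sp−y=-4.8; I=-4.8, D=e−e_prev=-6.8; u=0·(-4.8)+3/2·(-4.8)+1/2·(-6.8)=-10.6; next y=-1/5·2.8+1·(-10.6)=-11.16
n=3: y=-11.16, sp=-2, e=sp−y=9.16; I=4.36, D=e−e_prev=13.96; u=0·9.16+3/2·4.36+1/2·13.96=13.52; next y=-1/5·(-11.16)+1·13.52=15.752
n=4: y=15.752, sp=-2, e=sp−y=-17.752; I=-13.392, D=e−e_prev=-26.912; u=0·(-17.752)+3/2·(-13.392)+1/2·(-26.912)=-33.544; next y=-1/5·15.752+1·(-33.544)=-36.6944
n=5: y=-36.6944, sp=-2, e=sp−y=34.6944; I=21.3024, D=e−e_prev=52.4464; u=0·34.6944+3/2·21.3024+1/2·52.4464=58.1768; next y=-1/5·(-36.6944)+1·58.1768=65.51568
n=6: y=65.51568, sp=-2, e=sp−y=-67.51568; I=-46.21328, D=e−e_prev=-102.21008; u=0·(-67.51568)+3/2·(-46.21328)+1/2·(-102.21008)=-120.42496; next y=-1/5·65.51568+1·(-120.42496)=-133.528096
n=7: y=-133.528096, sp=-2, e=sp−y=131.528096; I=85.314816, D=e−e_prev=199.043776; u=0·131.528096+3/2·85.314816+1/2·199.043776=227.494112; next y=-1/5·(-133.528096)+1·227.494112≈254.199731
n=8: y≈254.199731, sp=-2, e=sp−y≈-256.199731; I≈-170.884915, D=e−e_prev≈-387.727827; u=0·(-256.199731)+3/2·(-170.884915)+1/2·(-387.727827)≈-450.191286; next y=-1/5·254.199731+1·(-450.191286)≈-501.031233

0 -2 -4.000 0.000
1 -2 2.000 -4.000
2 -2 -10.600 2.800
3 -2 13.520 -11.160
4 -2 -33.544 15.752
5 -2 58.177 -36.694
6 -2 -120.425 65.516
7 -2 227.494 -133.528
8 -2 -450.191 254.200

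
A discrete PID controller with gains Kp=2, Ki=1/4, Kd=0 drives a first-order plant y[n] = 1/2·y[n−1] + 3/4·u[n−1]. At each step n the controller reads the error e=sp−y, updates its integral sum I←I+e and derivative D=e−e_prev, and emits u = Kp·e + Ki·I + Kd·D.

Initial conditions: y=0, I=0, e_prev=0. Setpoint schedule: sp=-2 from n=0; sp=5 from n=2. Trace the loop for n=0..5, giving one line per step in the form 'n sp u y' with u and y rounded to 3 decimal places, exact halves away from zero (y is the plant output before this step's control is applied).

(exact arithmetic carried between steps; '≈' marks a value shown rounded to 6 d.p. or computed from one; I and e_prev carry over from the previous line; the table rounds u and y to 3 d.p., halves away from zero)
n=0: y=0, sp=-2, e=sp−y=-2; I=-2, D=e−e_prev=-2; u=2·(-2)+1/4·(-2)+0·(-2)=-4.5; next y=1/2·0+3/4·(-4.5)=-3.375
n=1: y=-3.375, sp=-2, e=sp−y=1.375; I=-0.625, D=e−e_prev=3.375; u=2·1.375+1/4·(-0.625)+0·3.375=2.59375; next y=1/2·(-3.375)+3/4·2.59375≈0.257813
n=2: y≈0.257813, sp=5, e=sp−y≈4.742188; I≈4.117188, D=e−e_prev≈3.367188; u=2·4.742188+1/4·4.117188+0·3.367188≈10.513672; next y=1/2·0.257813+3/4·10.513672≈8.014160
n=3: y≈8.014160, sp=5, e=sp−y≈-3.014160; I≈1.103027, D=e−e_prev≈-7.756348; u=2·(-3.014160)+1/4·1.103027+0·(-7.756348)≈-5.752563; next y=1/2·8.014160+3/4·(-5.752563)≈-0.307343
n=4: y≈-0.307343, sp=5, e=sp−y≈5.307343; I≈6.410370, D=e−e_prev≈8.321503; u=2·5.307343+1/4·6.410370+0·8.321503≈12.217278; next y=1/2·(-0.307343)+3/4·12.217278≈9.009287
n=5: y≈9.009287, sp=5, e=sp−y≈-4.009287; I≈2.401083, D=e−e_prev≈-9.316629; u=2·(-4.009287)+1/4·2.401083+0·(-9.316629)≈-7.418303; next y=1/2·9.009287+3/4·(-7.418303)≈-1.059084

0 -2 -4.500 0.000
1 -2 2.594 -3.375
2 5 10.514 0.258
3 5 -5.753 8.014
4 5 12.217 -0.307
5 5 -7.418 9.009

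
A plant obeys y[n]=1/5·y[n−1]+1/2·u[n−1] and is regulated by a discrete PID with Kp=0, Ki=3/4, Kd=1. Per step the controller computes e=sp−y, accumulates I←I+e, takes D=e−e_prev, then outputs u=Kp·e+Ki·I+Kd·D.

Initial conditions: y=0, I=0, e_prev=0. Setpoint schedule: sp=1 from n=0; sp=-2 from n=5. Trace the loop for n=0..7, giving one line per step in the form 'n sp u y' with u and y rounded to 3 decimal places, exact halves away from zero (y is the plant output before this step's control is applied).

0 1 1.750 0.000
1 1 -0.031 0.875
2 1 2.190 0.159
3 1 0.412 1.127
4 1 2.501 0.431
5 -2 -4.603 1.337
6 -2 2.699 -2.034
7 -2 -5.855 0.943

(exact arithmetic carried between steps; '≈' marks a value shown rounded to 6 d.p. or computed from one; I and e_prev carry over from the previous line; the table rounds u and y to 3 d.p., halves away from zero)
n=0: y=0, sp=1, e=sp−y=1; I=1, D=e−e_prev=1; u=0·1+3/4·1+1·1=1.75; next y=1/5·0+1/2·1.75=0.875
n=1: y=0.875, sp=1, e=sp−y=0.125; I=1.125, D=e−e_prev=-0.875; u=0·0.125+3/4·1.125+1·(-0.875)=-0.03125; next y=1/5·0.875+1/2·(-0.03125)=0.159375
n=2: y=0.159375, sp=1, e=sp−y=0.840625; I=1.965625, D=e−e_prev=0.715625; u=0·0.840625+3/4·1.965625+1·0.715625≈2.189844; next y=1/5·0.159375+1/2·2.189844≈1.126797
n=3: y≈1.126797, sp=1, e=sp−y≈-0.126797; I≈1.838828, D=e−e_prev≈-0.967422; u=0·(-0.126797)+3/4·1.838828+1·(-0.967422)≈0.411699; next y=1/5·1.126797+1/2·0.411699≈0.431209
n=4: y≈0.431209, sp=1, e=sp−y≈0.568791; I≈2.407619, D=e−e_prev≈0.695588; u=0·0.568791+3/4·2.407619+1·0.695588≈2.501302; next y=1/5·0.431209+1/2·2.501302≈1.336893
n=5: y≈1.336893, sp=-2, e=sp−y≈-3.336893; I≈-0.929274, D=e−e_prev≈-3.905684; u=0·(-3.336893)+3/4·(-0.929274)+1·(-3.905684)≈-4.602639; next y=1/5·1.336893+1/2·(-4.602639)≈-2.033941
n=6: y≈-2.033941, sp=-2, e=sp−y≈0.033941; I≈-0.895333, D=e−e_prev≈3.370834; u=0·0.033941+3/4·(-0.895333)+1·3.370834≈2.699334; next y=1/5·(-2.033941)+1/2·2.699334≈0.942879
n=7: y≈0.942879, sp=-2, e=sp−y≈-2.942879; I≈-3.838212, D=e−e_prev≈-2.976820; u=0·(-2.942879)+3/4·(-3.838212)+1·(-2.976820)≈-5.855479; next y=1/5·0.942879+1/2·(-5.855479)≈-2.739164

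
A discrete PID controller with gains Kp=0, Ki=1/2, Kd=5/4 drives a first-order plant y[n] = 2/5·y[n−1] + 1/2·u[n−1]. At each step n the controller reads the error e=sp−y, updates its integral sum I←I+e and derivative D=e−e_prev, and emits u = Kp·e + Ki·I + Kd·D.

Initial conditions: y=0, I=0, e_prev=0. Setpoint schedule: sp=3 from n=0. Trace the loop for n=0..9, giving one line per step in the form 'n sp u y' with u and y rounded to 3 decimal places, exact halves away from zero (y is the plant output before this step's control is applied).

0 3 5.250 0.000
1 3 -1.594 2.625
2 3 6.026 0.253
3 3 -0.572 3.114
4 3 6.717 0.959
5 3 0.174 3.743
6 3 7.059 1.584
7 3 0.555 4.163
8 3 7.083 1.943
9 3 0.679 4.319

(exact arithmetic carried between steps; '≈' marks a value shown rounded to 6 d.p. or computed from one; I and e_prev carry over from the previous line; the table rounds u and y to 3 d.p., halves away from zero)
n=0: y=0, sp=3, e=sp−y=3; I=3, D=e−e_prev=3; u=0·3+1/2·3+5/4·3=5.25; next y=2/5·0+1/2·5.25=2.625
n=1: y=2.625, sp=3, e=sp−y=0.375; I=3.375, D=e−e_prev=-2.625; u=0·0.375+1/2·3.375+5/4·(-2.625)=-1.59375; next y=2/5·2.625+1/2·(-1.59375)=0.253125
n=2: y=0.253125, sp=3, e=sp−y=2.746875; I=6.121875, D=e−e_prev=2.371875; u=0·2.746875+1/2·6.121875+5/4·2.371875≈6.025781; next y=2/5·0.253125+1/2·6.025781≈3.114141
n=3: y≈3.114141, sp=3, e=sp−y≈-0.114141; I≈6.007734, D=e−e_prev≈-2.861016; u=0·(-0.114141)+1/2·6.007734+5/4·(-2.861016)≈-0.572402; next y=2/5·3.114141+1/2·(-0.572402)≈0.959455
n=4: y≈0.959455, sp=3, e=sp−y≈2.040545; I≈8.048279, D=e−e_prev≈2.154686; u=0·2.040545+1/2·8.048279+5/4·2.154686≈6.717497; next y=2/5·0.959455+1/2·6.717497≈3.742530
n=5: y≈3.742530, sp=3, e=sp−y≈-0.742530; I≈7.305749, D=e−e_prev≈-2.783075; u=0·(-0.742530)+1/2·7.305749+5/4·(-2.783075)≈0.174030; next y=2/5·3.742530+1/2·0.174030≈1.584027
n=6: y≈1.584027, sp=3, e=sp−y≈1.415973; I≈8.721722, D=e−e_prev≈2.158503; u=0·1.415973+1/2·8.721722+5/4·2.158503≈7.058990; next y=2/5·1.584027+1/2·7.058990≈4.163106
n=7: y≈4.163106, sp=3, e=sp−y≈-1.163106; I≈7.558616, D=e−e_prev≈-2.579078; u=0·(-1.163106)+1/2·7.558616+5/4·(-2.579078)≈0.555460; next y=2/5·4.163106+1/2·0.555460≈1.942972
n=8: y≈1.942972, sp=3, e=sp−y≈1.057028; I≈8.615644, D=e−e_prev≈2.220133; u=0·1.057028+1/2·8.615644+5/4·2.220133≈7.082989; next y=2/5·1.942972+1/2·7.082989≈4.318683
n=9: y≈4.318683, sp=3, e=sp−y≈-1.318683; I≈7.296960, D=e−e_prev≈-2.375711; u=0·(-1.318683)+1/2·7.296960+5/4·(-2.375711)≈0.678842; next y=2/5·4.318683+1/2·0.678842≈2.066894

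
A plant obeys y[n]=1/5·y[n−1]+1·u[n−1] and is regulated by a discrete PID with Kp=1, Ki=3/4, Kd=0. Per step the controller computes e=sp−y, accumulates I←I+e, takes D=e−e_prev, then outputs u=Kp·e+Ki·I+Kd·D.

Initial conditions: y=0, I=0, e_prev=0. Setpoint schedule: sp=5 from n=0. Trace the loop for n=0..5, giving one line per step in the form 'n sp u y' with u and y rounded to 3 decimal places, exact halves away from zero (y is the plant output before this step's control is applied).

(exact arithmetic carried between steps; '≈' marks a value shown rounded to 6 d.p. or computed from one; I and e_prev carry over from the previous line; the table rounds u and y to 3 d.p., halves away from zero)
n=0: y=0, sp=5, e=sp−y=5; I=5, D=e−e_prev=5; u=1·5+3/4·5+0·5=8.75; next y=1/5·0+1·8.75=8.75
n=1: y=8.75, sp=5, e=sp−y=-3.75; I=1.25, D=e−e_prev=-8.75; u=1·(-3.75)+3/4·1.25+0·(-8.75)=-2.8125; next y=1/5·8.75+1·(-2.8125)=-1.0625
n=2: y=-1.0625, sp=5, e=sp−y=6.0625; I=7.3125, D=e−e_prev=9.8125; u=1·6.0625+3/4·7.3125+0·9.8125=11.546875; next y=1/5·(-1.0625)+1·11.546875=11.334375
n=3: y=11.334375, sp=5, e=sp−y=-6.334375; I=0.978125, D=e−e_prev=-12.396875; u=1·(-6.334375)+3/4·0.978125+0·(-12.396875)≈-5.600781; next y=1/5·11.334375+1·(-5.600781)≈-3.333906
n=4: y≈-3.333906, sp=5, e=sp−y≈8.333906; I≈9.312031, D=e−e_prev≈14.668281; u=1·8.333906+3/4·9.312031+0·14.668281≈15.317930; next y=1/5·(-3.333906)+1·15.317930≈14.651148
n=5: y≈14.651148, sp=5, e=sp−y≈-9.651148; I≈-0.339117, D=e−e_prev≈-17.985055; u=1·(-9.651148)+3/4·(-0.339117)+0·(-17.985055)≈-9.905486; next y=1/5·14.651148+1·(-9.905486)≈-6.975257

0 5 8.750 0.000
1 5 -2.813 8.750
2 5 11.547 -1.063
3 5 -5.601 11.334
4 5 15.318 -3.334
5 5 -9.905 14.651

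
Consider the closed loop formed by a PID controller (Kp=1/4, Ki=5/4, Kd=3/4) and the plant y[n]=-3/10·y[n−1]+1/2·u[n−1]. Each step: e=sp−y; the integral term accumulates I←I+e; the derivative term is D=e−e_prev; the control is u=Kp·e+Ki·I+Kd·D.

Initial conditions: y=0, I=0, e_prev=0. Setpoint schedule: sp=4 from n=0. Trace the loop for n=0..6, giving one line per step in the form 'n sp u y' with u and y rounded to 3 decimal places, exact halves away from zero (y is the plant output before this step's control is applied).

(exact arithmetic carried between steps; '≈' marks a value shown rounded to 6 d.p. or computed from one; I and e_prev carry over from the previous line; the table rounds u and y to 3 d.p., halves away from zero)
n=0: y=0, sp=4, e=sp−y=4; I=4, D=e−e_prev=4; u=1/4·4+5/4·4+3/4·4=9; next y=-3/10·0+1/2·9=4.5
n=1: y=4.5, sp=4, e=sp−y=-0.5; I=3.5, D=e−e_prev=-4.5; u=1/4·(-0.5)+5/4·3.5+3/4·(-4.5)=0.875; next y=-3/10·4.5+1/2·0.875=-0.9125
n=2: y=-0.9125, sp=4, e=sp−y=4.9125; I=8.4125, D=e−e_prev=5.4125; u=1/4·4.9125+5/4·8.4125+3/4·5.4125=15.803125; next y=-3/10·(-0.9125)+1/2·15.803125≈8.175313
n=3: y≈8.175313, sp=4, e=sp−y≈-4.175313; I≈4.237188, D=e−e_prev≈-9.087813; u=1/4·(-4.175313)+5/4·4.237188+3/4·(-9.087813)≈-2.563203; next y=-3/10·8.175313+1/2·(-2.563203)≈-3.734195
n=4: y≈-3.734195, sp=4, e=sp−y≈7.734195; I≈11.971383, D=e−e_prev≈11.909508; u=1/4·7.734195+5/4·11.971383+3/4·11.909508≈25.829908; next y=-3/10·(-3.734195)+1/2·25.829908≈14.035213
n=5: y≈14.035213, sp=4, e=sp−y≈-10.035213; I≈1.936170, D=e−e_prev≈-17.769408; u=1/4·(-10.035213)+5/4·1.936170+3/4·(-17.769408)≈-13.415647; next y=-3/10·14.035213+1/2·(-13.415647)≈-10.918387
n=6: y≈-10.918387, sp=4, e=sp−y≈14.918387; I≈16.854557, D=e−e_prev≈24.953600; u=1/4·14.918387+5/4·16.854557+3/4·24.953600≈43.512993; next y=-3/10·(-10.918387)+1/2·43.512993≈25.032013

0 4 9.000 0.000
1 4 0.875 4.500
2 4 15.803 -0.913
3 4 -2.563 8.175
4 4 25.830 -3.734
5 4 -13.416 14.035
6 4 43.513 -10.918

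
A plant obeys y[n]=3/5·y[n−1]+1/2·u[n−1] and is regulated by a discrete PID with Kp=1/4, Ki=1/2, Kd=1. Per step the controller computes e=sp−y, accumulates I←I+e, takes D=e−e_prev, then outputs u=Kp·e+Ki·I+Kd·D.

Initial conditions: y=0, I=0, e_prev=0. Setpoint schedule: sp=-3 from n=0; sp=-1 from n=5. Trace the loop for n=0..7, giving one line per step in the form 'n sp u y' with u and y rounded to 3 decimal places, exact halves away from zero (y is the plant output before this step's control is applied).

(exact arithmetic carried between steps; '≈' marks a value shown rounded to 6 d.p. or computed from one; I and e_prev carry over from the previous line; the table rounds u and y to 3 d.p., halves away from zero)
n=0: y=0, sp=-3, e=sp−y=-3; I=-3, D=e−e_prev=-3; u=1/4·(-3)+1/2·(-3)+1·(-3)=-5.25; next y=3/5·0+1/2·(-5.25)=-2.625
n=1: y=-2.625, sp=-3, e=sp−y=-0.375; I=-3.375, D=e−e_prev=2.625; u=1/4·(-0.375)+1/2·(-3.375)+1·2.625=0.84375; next y=3/5·(-2.625)+1/2·0.84375=-1.153125
n=2: y=-1.153125, sp=-3, e=sp−y=-1.846875; I=-5.221875, D=e−e_prev=-1.471875; u=1/4·(-1.846875)+1/2·(-5.221875)+1·(-1.471875)≈-4.544531; next y=3/5·(-1.153125)+1/2·(-4.544531)≈-2.964141
n=3: y≈-2.964141, sp=-3, e=sp−y≈-0.035859; I≈-5.257734, D=e−e_prev≈1.811016; u=1/4·(-0.035859)+1/2·(-5.257734)+1·1.811016≈-0.826816; next y=3/5·(-2.964141)+1/2·(-0.826816)≈-2.191893
n=4: y≈-2.191893, sp=-3, e=sp−y≈-0.808107; I≈-6.065842, D=e−e_prev≈-0.772248; u=1/4·(-0.808107)+1/2·(-6.065842)+1·(-0.772248)≈-4.007196; next y=3/5·(-2.191893)+1/2·(-4.007196)≈-3.318733
n=5: y≈-3.318733, sp=-1, e=sp−y≈2.318733; I≈-3.747108, D=e−e_prev≈3.126841; u=1/4·2.318733+1/2·(-3.747108)+1·3.126841≈1.832970; next y=3/5·(-3.318733)+1/2·1.832970≈-1.074755
n=6: y≈-1.074755, sp=-1, e=sp−y≈0.074755; I≈-3.672353, D=e−e_prev≈-2.243978; u=1/4·0.074755+1/2·(-3.672353)+1·(-2.243978)≈-4.061466; next y=3/5·(-1.074755)+1/2·(-4.061466)≈-2.675586
n=7: y≈-2.675586, sp=-1, e=sp−y≈1.675586; I≈-1.996767, D=e−e_prev≈1.600831; u=1/4·1.675586+1/2·(-1.996767)+1·1.600831≈1.021344; next y=3/5·(-2.675586)+1/2·1.021344≈-1.094680

0 -3 -5.250 0.000
1 -3 0.844 -2.625
2 -3 -4.545 -1.153
3 -3 -0.827 -2.964
4 -3 -4.007 -2.192
5 -1 1.833 -3.319
6 -1 -4.061 -1.075
7 -1 1.021 -2.676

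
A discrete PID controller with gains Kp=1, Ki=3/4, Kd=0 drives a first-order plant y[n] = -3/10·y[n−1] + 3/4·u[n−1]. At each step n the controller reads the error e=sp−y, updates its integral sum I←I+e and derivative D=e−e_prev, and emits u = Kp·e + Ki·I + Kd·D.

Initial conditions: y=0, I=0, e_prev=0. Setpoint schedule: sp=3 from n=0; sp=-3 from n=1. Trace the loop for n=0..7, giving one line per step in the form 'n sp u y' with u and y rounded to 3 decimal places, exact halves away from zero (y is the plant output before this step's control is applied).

(exact arithmetic carried between steps; '≈' marks a value shown rounded to 6 d.p. or computed from one; I and e_prev carry over from the previous line; the table rounds u and y to 3 d.p., halves away from zero)
n=0: y=0, sp=3, e=sp−y=3; I=3, D=e−e_prev=3; u=1·3+3/4·3+0·3=5.25; next y=-3/10·0+3/4·5.25=3.9375
n=1: y=3.9375, sp=-3, e=sp−y=-6.9375; I=-3.9375, D=e−e_prev=-9.9375; u=1·(-6.9375)+3/4·(-3.9375)+0·(-9.9375)=-9.890625; next y=-3/10·3.9375+3/4·(-9.890625)≈-8.599219
n=2: y≈-8.599219, sp=-3, e=sp−y≈5.599219; I≈1.661719, D=e−e_prev≈12.536719; u=1·5.599219+3/4·1.661719+0·12.536719≈6.845508; next y=-3/10·(-8.599219)+3/4·6.845508≈7.713896
n=3: y≈7.713896, sp=-3, e=sp−y≈-10.713896; I≈-9.052178, D=e−e_prev≈-16.313115; u=1·(-10.713896)+3/4·(-9.052178)+0·(-16.313115)≈-17.503030; next y=-3/10·7.713896+3/4·(-17.503030)≈-15.441441
n=4: y≈-15.441441, sp=-3, e=sp−y≈12.441441; I≈3.389264, D=e−e_prev≈23.155338; u=1·12.441441+3/4·3.389264+0·23.155338≈14.983389; next y=-3/10·(-15.441441)+3/4·14.983389≈15.869974
n=5: y≈15.869974, sp=-3, e=sp−y≈-18.869974; I≈-15.480711, D=e−e_prev≈-31.311415; u=1·(-18.869974)+3/4·(-15.480711)+0·(-31.311415)≈-30.480507; next y=-3/10·15.869974+3/4·(-30.480507)≈-27.621372
n=6: y≈-27.621372, sp=-3, e=sp−y≈24.621372; I≈9.140662, D=e−e_prev≈43.491347; u=1·24.621372+3/4·9.140662+0·43.491347≈31.476869; next y=-3/10·(-27.621372)+3/4·31.476869≈31.894063
n=7: y≈31.894063, sp=-3, e=sp−y≈-34.894063; I≈-25.753402, D=e−e_prev≈-59.515436; u=1·(-34.894063)+3/4·(-25.753402)+0·(-59.515436)≈-54.209115; next y=-3/10·31.894063+3/4·(-54.209115)≈-50.225055

0 3 5.250 0.000
1 -3 -9.891 3.938
2 -3 6.846 -8.599
3 -3 -17.503 7.714
4 -3 14.983 -15.441
5 -3 -30.481 15.870
6 -3 31.477 -27.621
7 -3 -54.209 31.894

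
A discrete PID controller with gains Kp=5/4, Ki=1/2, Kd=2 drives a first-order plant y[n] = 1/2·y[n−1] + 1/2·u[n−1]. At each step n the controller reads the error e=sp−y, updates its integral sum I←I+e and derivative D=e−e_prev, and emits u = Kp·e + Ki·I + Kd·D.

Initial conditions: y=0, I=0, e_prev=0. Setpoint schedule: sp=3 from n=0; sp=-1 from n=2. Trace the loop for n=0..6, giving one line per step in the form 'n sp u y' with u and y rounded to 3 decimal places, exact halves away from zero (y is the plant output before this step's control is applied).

(exact arithmetic carried between steps; '≈' marks a value shown rounded to 6 d.p. or computed from one; I and e_prev carry over from the previous line; the table rounds u and y to 3 d.p., halves away from zero)
n=0: y=0, sp=3, e=sp−y=3; I=3, D=e−e_prev=3; u=5/4·3+1/2·3+2·3=11.25; next y=1/2·0+1/2·11.25=5.625
n=1: y=5.625, sp=3, e=sp−y=-2.625; I=0.375, D=e−e_prev=-5.625; u=5/4·(-2.625)+1/2·0.375+2·(-5.625)=-14.34375; next y=1/2·5.625+1/2·(-14.34375)=-4.359375
n=2: y=-4.359375, sp=-1, e=sp−y=3.359375; I=3.734375, D=e−e_prev=5.984375; u=5/4·3.359375+1/2·3.734375+2·5.984375≈18.035156; next y=1/2·(-4.359375)+1/2·18.035156≈6.837891
n=3: y≈6.837891, sp=-1, e=sp−y≈-7.837891; I≈-4.103516, D=e−e_prev≈-11.197266; u=5/4·(-7.837891)+1/2·(-4.103516)+2·(-11.197266)≈-34.243652; next y=1/2·6.837891+1/2·(-34.243652)≈-13.702881
n=4: y≈-13.702881, sp=-1, e=sp−y≈12.702881; I≈8.599365, D=e−e_prev≈20.540771; u=5/4·12.702881+1/2·8.599365+2·20.540771≈61.259827; next y=1/2·(-13.702881)+1/2·61.259827≈23.778473
n=5: y≈23.778473, sp=-1, e=sp−y≈-24.778473; I≈-16.179108, D=e−e_prev≈-37.481354; u=5/4·(-24.778473)+1/2·(-16.179108)+2·(-37.481354)≈-114.025352; next y=1/2·23.778473+1/2·(-114.025352)≈-45.123440
n=6: y≈-45.123440, sp=-1, e=sp−y≈44.123440; I≈27.944332, D=e−e_prev≈68.901913; u=5/4·44.123440+1/2·27.944332+2·68.901913≈206.930291; next y=1/2·(-45.123440)+1/2·206.930291≈80.903426

0 3 11.250 0.000
1 3 -14.344 5.625
2 -1 18.035 -4.359
3 -1 -34.244 6.838
4 -1 61.260 -13.703
5 -1 -114.025 23.778
6 -1 206.930 -45.123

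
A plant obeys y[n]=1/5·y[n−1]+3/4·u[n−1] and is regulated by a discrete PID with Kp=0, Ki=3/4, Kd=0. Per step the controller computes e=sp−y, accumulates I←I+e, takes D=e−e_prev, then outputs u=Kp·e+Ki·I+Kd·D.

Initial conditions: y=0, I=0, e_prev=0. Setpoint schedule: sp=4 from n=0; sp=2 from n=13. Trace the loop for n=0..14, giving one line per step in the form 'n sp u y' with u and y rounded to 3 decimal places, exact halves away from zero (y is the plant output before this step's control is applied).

(exact arithmetic carried between steps; '≈' marks a value shown rounded to 6 d.p. or computed from one; I and e_prev carry over from the previous line; the table rounds u and y to 3 d.p., halves away from zero)
n=0: y=0, sp=4, e=sp−y=4; I=4, D=e−e_prev=4; u=0·4+3/4·4+0·4=3; next y=1/5·0+3/4·3=2.25
n=1: y=2.25, sp=4, e=sp−y=1.75; I=5.75, D=e−e_prev=-2.25; u=0·1.75+3/4·5.75+0·(-2.25)=4.3125; next y=1/5·2.25+3/4·4.3125=3.684375
n=2: y=3.684375, sp=4, e=sp−y=0.315625; I=6.065625, D=e−e_prev=-1.434375; u=0·0.315625+3/4·6.065625+0·(-1.434375)≈4.549219; next y=1/5·3.684375+3/4·4.549219≈4.148789
n=3: y≈4.148789, sp=4, e=sp−y≈-0.148789; I≈5.916836, D=e−e_prev≈-0.464414; u=0·(-0.148789)+3/4·5.916836+0·(-0.464414)≈4.437627; next y=1/5·4.148789+3/4·4.437627≈4.157978
n=4: y≈4.157978, sp=4, e=sp−y≈-0.157978; I≈5.758858, D=e−e_prev≈-0.009189; u=0·(-0.157978)+3/4·5.758858+0·(-0.009189)≈4.319143; next y=1/5·4.157978+3/4·4.319143≈4.070953
n=5: y≈4.070953, sp=4, e=sp−y≈-0.070953; I≈5.687905, D=e−e_prev≈0.087025; u=0·(-0.070953)+3/4·5.687905+0·0.087025≈4.265929; next y=1/5·4.070953+3/4·4.265929≈4.013637
n=6: y≈4.013637, sp=4, e=sp−y≈-0.013637; I≈5.674268, D=e−e_prev≈0.057316; u=0·(-0.013637)+3/4·5.674268+0·0.057316≈4.255701; next y=1/5·4.013637+3/4·4.255701≈3.994503
n=7: y≈3.994503, sp=4, e=sp−y≈0.005497; I≈5.679765, D=e−e_prev≈0.019134; u=0·0.005497+3/4·5.679765+0·0.019134≈4.259824; next y=1/5·3.994503+3/4·4.259824≈3.993768
n=8: y≈3.993768, sp=4, e=sp−y≈0.006232; I≈5.685996, D=e−e_prev≈0.000735; u=0·0.006232+3/4·5.685996+0·0.000735≈4.264497; next y=1/5·3.993768+3/4·4.264497≈3.997127
n=9: y≈3.997127, sp=4, e=sp−y≈0.002873; I≈5.688870, D=e−e_prev≈-0.003358; u=0·0.002873+3/4·5.688870+0·(-0.003358)≈4.266652; next y=1/5·3.997127+3/4·4.266652≈3.999415
n=10: y≈3.999415, sp=4, e=sp−y≈0.000585; I≈5.689455, D=e−e_prev≈-0.002288; u=0·0.000585+3/4·5.689455+0·(-0.002288)≈4.267091; next y=1/5·3.999415+3/4·4.267091≈4.000201
n=11: y≈4.000201, sp=4, e=sp−y≈-0.000201; I≈5.689254, D=e−e_prev≈-0.000787; u=0·(-0.000201)+3/4·5.689254+0·(-0.000787)≈4.266940; next y=1/5·4.000201+3/4·4.266940≈4.000246
n=12: y≈4.000246, sp=4, e=sp−y≈-0.000246; I≈5.689008, D=e−e_prev≈-0.000044; u=0·(-0.000246)+3/4·5.689008+0·(-0.000044)≈4.266756; next y=1/5·4.000246+3/4·4.266756≈4.000116
n=13: y≈4.000116, sp=2, e=sp−y≈-2.000116; I≈3.688892, D=e−e_prev≈-1.999871; u=0·(-2.000116)+3/4·3.688892+0·(-1.999871)≈2.766669; next y=1/5·4.000116+3/4·2.766669≈2.875025
n=14: y≈2.875025, sp=2, e=sp−y≈-0.875025; I≈2.813867, D=e−e_prev≈1.125091; u=0·(-0.875025)+3/4·2.813867+0·1.125091≈2.110400; next y=1/5·2.875025+3/4·2.110400≈2.157805

0 4 3.000 0.000
1 4 4.313 2.250
2 4 4.549 3.684
3 4 4.438 4.149
4 4 4.319 4.158
5 4 4.266 4.071
6 4 4.256 4.014
7 4 4.260 3.995
8 4 4.264 3.994
9 4 4.267 3.997
10 4 4.267 3.999
11 4 4.267 4.000
12 4 4.267 4.000
13 2 2.767 4.000
14 2 2.110 2.875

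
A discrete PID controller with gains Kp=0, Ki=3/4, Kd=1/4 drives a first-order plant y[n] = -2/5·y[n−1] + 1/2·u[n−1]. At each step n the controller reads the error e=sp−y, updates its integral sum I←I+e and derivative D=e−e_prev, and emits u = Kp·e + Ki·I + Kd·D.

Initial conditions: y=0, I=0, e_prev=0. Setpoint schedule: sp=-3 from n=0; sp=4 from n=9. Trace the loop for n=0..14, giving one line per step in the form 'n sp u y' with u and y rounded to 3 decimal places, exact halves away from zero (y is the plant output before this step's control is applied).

(exact arithmetic carried between steps; '≈' marks a value shown rounded to 6 d.p. or computed from one; I and e_prev carry over from the previous line; the table rounds u and y to 3 d.p., halves away from zero)
n=0: y=0, sp=-3, e=sp−y=-3; I=-3, D=e−e_prev=-3; u=0·(-3)+3/4·(-3)+1/4·(-3)=-3; next y=-2/5·0+1/2·(-3)=-1.5
n=1: y=-1.5, sp=-3, e=sp−y=-1.5; I=-4.5, D=e−e_prev=1.5; u=0·(-1.5)+3/4·(-4.5)+1/4·1.5=-3; next y=-2/5·(-1.5)+1/2·(-3)=-0.9
n=2: y=-0.9, sp=-3, e=sp−y=-2.1; I=-6.6, D=e−e_prev=-0.6; u=0·(-2.1)+3/4·(-6.6)+1/4·(-0.6)=-5.1; next y=-2/5·(-0.9)+1/2·(-5.1)=-2.19
n=3: y=-2.19, sp=-3, e=sp−y=-0.81; I=-7.41, D=e−e_prev=1.29; u=0·(-0.81)+3/4·(-7.41)+1/4·1.29=-5.235; next y=-2/5·(-2.19)+1/2·(-5.235)=-1.7415
n=4: y=-1.7415, sp=-3, e=sp−y=-1.2585; I=-8.6685, D=e−e_prev=-0.4485; u=0·(-1.2585)+3/4·(-8.6685)+1/4·(-0.4485)=-6.6135; next y=-2/5·(-1.7415)+1/2·(-6.6135)=-2.61015
n=5: y=-2.61015, sp=-3, e=sp−y=-0.38985; I=-9.05835, D=e−e_prev=0.86865; u=0·(-0.38985)+3/4·(-9.05835)+1/4·0.86865=-6.5766; next y=-2/5·(-2.61015)+1/2·(-6.5766)=-2.24424
n=6: y=-2.24424, sp=-3, e=sp−y=-0.75576; I=-9.81411, D=e−e_prev=-0.36591; u=0·(-0.75576)+3/4·(-9.81411)+1/4·(-0.36591)=-7.45206; next y=-2/5·(-2.24424)+1/2·(-7.45206)=-2.828334
n=7: y=-2.828334, sp=-3, e=sp−y=-0.171666; I=-9.985776, D=e−e_prev=0.584094; u=0·(-0.171666)+3/4·(-9.985776)+1/4·0.584094≈-7.343309; next y=-2/5·(-2.828334)+1/2·(-7.343309)≈-2.540321
n=8: y≈-2.540321, sp=-3, e=sp−y≈-0.459679; I≈-10.445455, D=e−e_prev≈-0.288013; u=0·(-0.459679)+3/4·(-10.445455)+1/4·(-0.288013)≈-7.906095; next y=-2/5·(-2.540321)+1/2·(-7.906095)≈-2.936919
n=9: y≈-2.936919, sp=4, e=sp−y≈6.936919; I≈-3.508536, D=e−e_prev≈7.396599; u=0·6.936919+3/4·(-3.508536)+1/4·7.396599≈-0.782253; next y=-2/5·(-2.936919)+1/2·(-0.782253)≈0.783641
n=10: y≈0.783641, sp=4, e=sp−y≈3.216359; I≈-0.292178, D=e−e_prev≈-3.720561; u=0·3.216359+3/4·(-0.292178)+1/4·(-3.720561)≈-1.149273; next y=-2/5·0.783641+1/2·(-1.149273)≈-0.888093
n=11: y≈-0.888093, sp=4, e=sp−y≈4.888093; I≈4.595916, D=e−e_prev≈1.671735; u=0·4.888093+3/4·4.595916+1/4·1.671735≈3.864870; next y=-2/5·(-0.888093)+1/2·3.864870≈2.287672
n=12: y≈2.287672, sp=4, e=sp−y≈1.712328; I≈6.308243, D=e−e_prev≈-3.175766; u=0·1.712328+3/4·6.308243+1/4·(-3.175766)≈3.937241; next y=-2/5·2.287672+1/2·3.937241≈1.053551
n=13: y≈1.053551, sp=4, e=sp−y≈2.946449; I≈9.254692, D=e−e_prev≈1.234121; u=0·2.946449+3/4·9.254692+1/4·1.234121≈7.249549; next y=-2/5·1.053551+1/2·7.249549≈3.203354
n=14: y≈3.203354, sp=4, e=sp−y≈0.796646; I≈10.051338, D=e−e_prev≈-2.149802; u=0·0.796646+3/4·10.051338+1/4·(-2.149802)≈7.001053; next y=-2/5·3.203354+1/2·7.001053≈2.219185

0 -3 -3.000 0.000
1 -3 -3.000 -1.500
2 -3 -5.100 -0.900
3 -3 -5.235 -2.190
4 -3 -6.614 -1.742
5 -3 -6.577 -2.610
6 -3 -7.452 -2.244
7 -3 -7.343 -2.828
8 -3 -7.906 -2.540
9 4 -0.782 -2.937
10 4 -1.149 0.784
11 4 3.865 -0.888
12 4 3.937 2.288
13 4 7.250 1.054
14 4 7.001 3.203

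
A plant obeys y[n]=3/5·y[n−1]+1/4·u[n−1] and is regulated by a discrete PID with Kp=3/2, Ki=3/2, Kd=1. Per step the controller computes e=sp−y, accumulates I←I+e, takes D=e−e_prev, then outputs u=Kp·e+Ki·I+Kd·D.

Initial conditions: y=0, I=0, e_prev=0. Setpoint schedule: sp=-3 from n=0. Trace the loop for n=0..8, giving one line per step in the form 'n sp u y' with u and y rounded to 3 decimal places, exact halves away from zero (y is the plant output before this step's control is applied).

0 -3 -12.000 0.000
1 -3 -1.500 -3.000
2 -3 -7.800 -2.175
3 -3 -3.893 -3.255
4 -3 -5.906 -2.926
5 -3 -4.464 -3.232
6 -3 -5.129 -3.055
7 -3 -4.629 -3.115
8 -3 -4.872 -3.026

(exact arithmetic carried between steps; '≈' marks a value shown rounded to 6 d.p. or computed from one; I and e_prev carry over from the previous line; the table rounds u and y to 3 d.p., halves away from zero)
n=0: y=0, sp=-3, e=sp−y=-3; I=-3, D=e−e_prev=-3; u=3/2·(-3)+3/2·(-3)+1·(-3)=-12; next y=3/5·0+1/4·(-12)=-3
n=1: y=-3, sp=-3, e=sp−y=0; I=-3, D=e−e_prev=3; u=3/2·0+3/2·(-3)+1·3=-1.5; next y=3/5·(-3)+1/4·(-1.5)=-2.175
n=2: y=-2.175, sp=-3, e=sp−y=-0.825; I=-3.825, D=e−e_prev=-0.825; u=3/2·(-0.825)+3/2·(-3.825)+1·(-0.825)=-7.8; next y=3/5·(-2.175)+1/4·(-7.8)=-3.255
n=3: y=-3.255, sp=-3, e=sp−y=0.255; I=-3.57, D=e−e_prev=1.08; u=3/2·0.255+3/2·(-3.57)+1·1.08=-3.8925; next y=3/5·(-3.255)+1/4·(-3.8925)=-2.926125
n=4: y=-2.926125, sp=-3, e=sp−y=-0.073875; I=-3.643875, D=e−e_prev=-0.328875; u=3/2·(-0.073875)+3/2·(-3.643875)+1·(-0.328875)=-5.9055; next y=3/5·(-2.926125)+1/4·(-5.9055)=-3.23205
n=5: y=-3.23205, sp=-3, e=sp−y=0.23205; I=-3.411825, D=e−e_prev=0.305925; u=3/2·0.23205+3/2·(-3.411825)+1·0.305925≈-4.463738; next y=3/5·(-3.23205)+1/4·(-4.463738)≈-3.055164
n=6: y≈-3.055164, sp=-3, e=sp−y≈0.055164; I≈-3.356661, D=e−e_prev≈-0.176886; u=3/2·0.055164+3/2·(-3.356661)+1·(-0.176886)≈-5.12913; next y=3/5·(-3.055164)+1/4·(-5.12913)≈-3.115381
n=7: y≈-3.115381, sp=-3, e=sp−y≈0.115381; I≈-3.241280, D=e−e_prev≈0.060217; u=3/2·0.115381+3/2·(-3.241280)+1·0.060217≈-4.628631; next y=3/5·(-3.115381)+1/4·(-4.628631)≈-3.026386
n=8: y≈-3.026386, sp=-3, e=sp−y≈0.026386; I≈-3.214893, D=e−e_prev≈-0.088995; u=3/2·0.026386+3/2·(-3.214893)+1·(-0.088995)≈-4.871755; next y=3/5·(-3.026386)+1/4·(-4.871755)≈-3.033771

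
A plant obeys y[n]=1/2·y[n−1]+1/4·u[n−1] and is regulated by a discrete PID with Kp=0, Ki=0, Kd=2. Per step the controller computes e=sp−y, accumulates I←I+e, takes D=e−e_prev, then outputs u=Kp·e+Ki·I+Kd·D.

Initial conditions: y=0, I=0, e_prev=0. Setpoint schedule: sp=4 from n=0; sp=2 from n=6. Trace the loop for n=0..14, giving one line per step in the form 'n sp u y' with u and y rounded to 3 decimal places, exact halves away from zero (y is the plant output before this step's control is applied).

(exact arithmetic carried between steps; '≈' marks a value shown rounded to 6 d.p. or computed from one; I and e_prev carry over from the previous line; the table rounds u and y to 3 d.p., halves away from zero)
n=0: y=0, sp=4, e=sp−y=4; I=4, D=e−e_prev=4; u=0·4+0·4+2·4=8; next y=1/2·0+1/4·8=2
n=1: y=2, sp=4, e=sp−y=2; I=6, D=e−e_prev=-2; u=0·2+0·6+2·(-2)=-4; next y=1/2·2+1/4·(-4)=0
n=2: y=0, sp=4, e=sp−y=4; I=10, D=e−e_prev=2; u=0·4+0·10+2·2=4; next y=1/2·0+1/4·4=1
n=3: y=1, sp=4, e=sp−y=3; I=13, D=e−e_prev=-1; u=0·3+0·13+2·(-1)=-2; next y=1/2·1+1/4·(-2)=0
n=4: y=0, sp=4, e=sp−y=4; I=17, D=e−e_prev=1; u=0·4+0·17+2·1=2; next y=1/2·0+1/4·2=0.5
n=5: y=0.5, sp=4, e=sp−y=3.5; I=20.5, D=e−e_prev=-0.5; u=0·3.5+0·20.5+2·(-0.5)=-1; next y=1/2·0.5+1/4·(-1)=0
n=6: y=0, sp=2, e=sp−y=2; I=22.5, D=e−e_prev=-1.5; u=0·2+0·22.5+2·(-1.5)=-3; next y=1/2·0+1/4·(-3)=-0.75
n=7: y=-0.75, sp=2, e=sp−y=2.75; I=25.25, D=e−e_prev=0.75; u=0·2.75+0·25.25+2·0.75=1.5; next y=1/2·(-0.75)+1/4·1.5=0
n=8: y=0, sp=2, e=sp−y=2; I=27.25, D=e−e_prev=-0.75; u=0·2+0·27.25+2·(-0.75)=-1.5; next y=1/2·0+1/4·(-1.5)=-0.375
n=9: y=-0.375, sp=2, e=sp−y=2.375; I=29.625, D=e−e_prev=0.375; u=0·2.375+0·29.625+2·0.375=0.75; next y=1/2·(-0.375)+1/4·0.75=0
n=10: y=0, sp=2, e=sp−y=2; I=31.625, D=e−e_prev=-0.375; u=0·2+0·31.625+2·(-0.375)=-0.75; next y=1/2·0+1/4·(-0.75)=-0.1875
n=11: y=-0.1875, sp=2, e=sp−y=2.1875; I=33.8125, D=e−e_prev=0.1875; u=0·2.1875+0·33.8125+2·0.1875=0.375; next y=1/2·(-0.1875)+1/4·0.375=0
n=12: y=0, sp=2, e=sp−y=2; I=35.8125, D=e−e_prev=-0.1875; u=0·2+0·35.8125+2·(-0.1875)=-0.375; next y=1/2·0+1/4·(-0.375)=-0.09375
n=13: y=-0.09375, sp=2, e=sp−y=2.09375; I=37.90625, D=e−e_prev=0.09375; u=0·2.09375+0·37.90625+2·0.09375=0.1875; next y=1/2·(-0.09375)+1/4·0.1875=0
n=14: y=0, sp=2, e=sp−y=2; I=39.90625, D=e−e_prev=-0.09375; u=0·2+0·39.90625+2·(-0.09375)=-0.1875; next y=1/2·0+1/4·(-0.1875)=-0.046875

0 4 8.000 0.000
1 4 -4.000 2.000
2 4 4.000 0.000
3 4 -2.000 1.000
4 4 2.000 0.000
5 4 -1.000 0.500
6 2 -3.000 0.000
7 2 1.500 -0.750
8 2 -1.500 0.000
9 2 0.750 -0.375
10 2 -0.750 0.000
11 2 0.375 -0.188
12 2 -0.375 0.000
13 2 0.188 -0.094
14 2 -0.188 0.000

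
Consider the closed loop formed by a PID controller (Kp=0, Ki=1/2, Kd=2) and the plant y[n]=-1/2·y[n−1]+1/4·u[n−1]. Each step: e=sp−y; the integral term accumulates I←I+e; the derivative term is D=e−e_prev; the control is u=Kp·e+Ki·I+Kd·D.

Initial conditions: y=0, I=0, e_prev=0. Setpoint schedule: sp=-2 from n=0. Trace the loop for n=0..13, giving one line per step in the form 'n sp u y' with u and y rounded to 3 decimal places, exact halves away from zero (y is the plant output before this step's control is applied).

0 -2 -5.000 0.000
1 -2 1.125 -1.250
2 -2 -7.141 0.906
3 -2 3.580 -2.238
4 -2 -13.221 2.014
5 -2 9.093 -4.312
6 -2 -24.258 4.429
7 -2 21.782 -8.279
8 -2 -45.156 9.585
9 -2 48.947 -16.082
10 -2 -86.244 20.278
11 -2 105.279 -31.700
12 -2 -168.500 42.170
13 -2 220.604 -63.210

(exact arithmetic carried between steps; '≈' marks a value shown rounded to 6 d.p. or computed from one; I and e_prev carry over from the previous line; the table rounds u and y to 3 d.p., halves away from zero)
n=0: y=0, sp=-2, e=sp−y=-2; I=-2, D=e−e_prev=-2; u=0·(-2)+1/2·(-2)+2·(-2)=-5; next y=-1/2·0+1/4·(-5)=-1.25
n=1: y=-1.25, sp=-2, e=sp−y=-0.75; I=-2.75, D=e−e_prev=1.25; u=0·(-0.75)+1/2·(-2.75)+2·1.25=1.125; next y=-1/2·(-1.25)+1/4·1.125=0.90625
n=2: y=0.90625, sp=-2, e=sp−y=-2.90625; I=-5.65625, D=e−e_prev=-2.15625; u=0·(-2.90625)+1/2·(-5.65625)+2·(-2.15625)=-7.140625; next y=-1/2·0.90625+1/4·(-7.140625)≈-2.238281
n=3: y≈-2.238281, sp=-2, e=sp−y≈0.238281; I≈-5.417969, D=e−e_prev≈3.144531; u=0·0.238281+1/2·(-5.417969)+2·3.144531≈3.580078; next y=-1/2·(-2.238281)+1/4·3.580078≈2.014160
n=4: y≈2.014160, sp=-2, e=sp−y≈-4.014160; I≈-9.432129, D=e−e_prev≈-4.252441; u=0·(-4.014160)+1/2·(-9.432129)+2·(-4.252441)≈-13.220947; next y=-1/2·2.014160+1/4·(-13.220947)≈-4.312317
n=5: y≈-4.312317, sp=-2, e=sp−y≈2.312317; I≈-7.119812, D=e−e_prev≈6.326477; u=0·2.312317+1/2·(-7.119812)+2·6.326477≈9.093048; next y=-1/2·(-4.312317)+1/4·9.093048≈4.429420
n=6: y≈4.429420, sp=-2, e=sp−y≈-6.429420; I≈-13.549232, D=e−e_prev≈-8.741737; u=0·(-6.429420)+1/2·(-13.549232)+2·(-8.741737)≈-24.258091; next y=-1/2·4.429420+1/4·(-24.258091)≈-8.279233
n=7: y≈-8.279233, sp=-2, e=sp−y≈6.279233; I≈-7.270000, D=e−e_prev≈12.708653; u=0·6.279233+1/2·(-7.270000)+2·12.708653≈21.782307; next y=-1/2·(-8.279233)+1/4·21.782307≈9.585193
n=8: y≈9.585193, sp=-2, e=sp−y≈-11.585193; I≈-18.855193, D=e−e_prev≈-17.864426; u=0·(-11.585193)+1/2·(-18.855193)+2·(-17.864426)≈-45.156449; next y=-1/2·9.585193+1/4·(-45.156449)≈-16.081709
n=9: y≈-16.081709, sp=-2, e=sp−y≈14.081709; I≈-4.773484, D=e−e_prev≈25.666902; u=0·14.081709+1/2·(-4.773484)+2·25.666902≈48.947062; next y=-1/2·(-16.081709)+1/4·48.947062≈20.277620
n=10: y≈20.277620, sp=-2, e=sp−y≈-22.277620; I≈-27.051104, D=e−e_prev≈-36.359329; u=0·(-22.277620)+1/2·(-27.051104)+2·(-36.359329)≈-86.244210; next y=-1/2·20.277620+1/4·(-86.244210)≈-31.699862
n=11: y≈-31.699862, sp=-2, e=sp−y≈29.699862; I≈2.648759, D=e−e_prev≈51.977482; u=0·29.699862+1/2·2.648759+2·51.977482≈105.279344; next y=-1/2·(-31.699862)+1/4·105.279344≈42.169767
n=12: y≈42.169767, sp=-2, e=sp−y≈-44.169767; I≈-41.521009, D=e−e_prev≈-73.869630; u=0·(-44.169767)+1/2·(-41.521009)+2·(-73.869630)≈-168.499764; next y=-1/2·42.169767+1/4·(-168.499764)≈-63.209825
n=13: y≈-63.209825, sp=-2, e=sp−y≈61.209825; I≈19.688816, D=e−e_prev≈105.379592; u=0·61.209825+1/2·19.688816+2·105.379592≈220.603592; next y=-1/2·(-63.209825)+1/4·220.603592≈86.755810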